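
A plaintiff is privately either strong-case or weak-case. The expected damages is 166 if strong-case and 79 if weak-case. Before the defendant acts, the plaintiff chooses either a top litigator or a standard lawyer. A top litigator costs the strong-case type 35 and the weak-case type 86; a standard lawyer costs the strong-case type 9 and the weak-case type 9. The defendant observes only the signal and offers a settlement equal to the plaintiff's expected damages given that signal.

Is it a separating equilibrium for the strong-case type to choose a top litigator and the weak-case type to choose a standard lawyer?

If types separate, top litigator earns payment 166 and standard lawyer earns 79.
Strong-case: top litigator gives 166 − 35 = 131; standard lawyer gives 79 − 9 = 70. No deviation. ✓
Weak-case: standard lawyer gives 79 − 9 = 70; top litigator gives 166 − 86 = 80. Would deviate. ✗

No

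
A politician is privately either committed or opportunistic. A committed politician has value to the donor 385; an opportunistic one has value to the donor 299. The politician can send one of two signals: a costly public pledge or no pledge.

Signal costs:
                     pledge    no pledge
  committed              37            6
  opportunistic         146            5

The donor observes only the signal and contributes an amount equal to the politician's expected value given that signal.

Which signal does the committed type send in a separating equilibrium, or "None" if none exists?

pledge

Try committed → pledge, opportunistic → no pledge:
  If types separate, pledge earns payment 385 and no pledge earns 299.
  Committed: pledge gives 385 − 37 = 348; no pledge gives 299 − 6 = 293. No deviation. ✓
  Opportunistic: no pledge gives 299 − 5 = 294; pledge gives 385 − 146 = 239. No deviation. ✓
Both hold — the committed type sends pledge.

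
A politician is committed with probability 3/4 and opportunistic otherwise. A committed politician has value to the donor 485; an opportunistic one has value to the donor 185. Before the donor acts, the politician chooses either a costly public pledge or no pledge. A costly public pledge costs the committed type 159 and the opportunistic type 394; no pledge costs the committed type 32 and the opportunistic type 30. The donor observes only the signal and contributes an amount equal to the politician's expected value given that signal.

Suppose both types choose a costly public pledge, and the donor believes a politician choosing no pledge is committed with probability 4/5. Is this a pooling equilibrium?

At the pooled signal (pledge) the donor holds the prior 3/4 and pays 3/4·485 + 1/4·185 = 410. Off-path (no pledge) belief 4/5 gives 4/5·485 + 1/5·185 = 425.
Committed: pledge gives 410 − 159 = 251; no pledge gives 425 − 32 = 393. Deviates. ✗
Opportunistic: pledge gives 410 − 394 = 16; no pledge gives 425 − 30 = 395. Deviates. ✗

No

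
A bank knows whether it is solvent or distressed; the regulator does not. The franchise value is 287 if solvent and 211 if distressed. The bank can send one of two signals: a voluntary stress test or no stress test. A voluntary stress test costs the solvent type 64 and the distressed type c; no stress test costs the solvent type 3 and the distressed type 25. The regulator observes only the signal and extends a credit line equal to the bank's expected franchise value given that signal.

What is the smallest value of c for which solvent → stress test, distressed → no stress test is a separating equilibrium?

101

Under separation: stress test → solvent (pays 287); no stress test → distressed (pays 211).
Solvent: 287 − 64 = 223 ≥ 211 − 3 = 208. Holds regardless of c. ✓
Distressed: 211 − 25 ≥ 287 − c, so c ≥ 287 − 186 = 101.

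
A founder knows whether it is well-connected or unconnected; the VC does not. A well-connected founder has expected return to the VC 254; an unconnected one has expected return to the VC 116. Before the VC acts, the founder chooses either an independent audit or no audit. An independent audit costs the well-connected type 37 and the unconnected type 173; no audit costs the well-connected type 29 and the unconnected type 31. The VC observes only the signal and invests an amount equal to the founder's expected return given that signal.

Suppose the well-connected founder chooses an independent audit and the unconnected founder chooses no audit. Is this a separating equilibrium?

Yes

If types separate, audit earns payment 254 and no audit earns 116.
Well-connected: audit gives 254 − 37 = 217; no audit gives 116 − 29 = 87. No deviation. ✓
Unconnected: no audit gives 116 − 31 = 85; audit gives 254 − 173 = 81. No deviation. ✓
Neither type gains from mimicking the other.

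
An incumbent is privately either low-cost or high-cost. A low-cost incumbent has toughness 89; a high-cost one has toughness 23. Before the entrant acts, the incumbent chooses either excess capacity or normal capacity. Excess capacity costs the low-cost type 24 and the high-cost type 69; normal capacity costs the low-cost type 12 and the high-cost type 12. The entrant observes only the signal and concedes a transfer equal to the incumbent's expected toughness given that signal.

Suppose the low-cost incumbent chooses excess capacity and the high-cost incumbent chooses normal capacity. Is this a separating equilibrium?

No

If types separate, excess capacity earns payment 89 and normal capacity earns 23.
Low-cost: excess capacity gives 89 − 24 = 65; normal capacity gives 23 − 12 = 11. No deviation. ✓
High-cost: normal capacity gives 23 − 12 = 11; excess capacity gives 89 − 69 = 20. Would deviate. ✗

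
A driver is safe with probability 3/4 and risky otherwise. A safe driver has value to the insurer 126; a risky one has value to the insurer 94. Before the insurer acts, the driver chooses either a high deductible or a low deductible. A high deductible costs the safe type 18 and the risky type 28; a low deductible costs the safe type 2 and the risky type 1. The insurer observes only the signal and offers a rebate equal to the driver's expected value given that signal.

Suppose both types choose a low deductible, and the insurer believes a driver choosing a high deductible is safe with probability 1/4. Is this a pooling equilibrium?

At the pooled signal (low deductible) the insurer holds the prior 3/4 and pays 3/4·126 + 1/4·94 = 118. Off-path (high deductible) belief 1/4 gives 1/4·126 + 3/4·94 = 102.
Safe: low deductible gives 118 − 2 = 116; high deductible gives 102 − 18 = 84. Stays. ✓
Risky: low deductible gives 118 − 1 = 117; high deductible gives 102 − 28 = 74. Stays. ✓

Yes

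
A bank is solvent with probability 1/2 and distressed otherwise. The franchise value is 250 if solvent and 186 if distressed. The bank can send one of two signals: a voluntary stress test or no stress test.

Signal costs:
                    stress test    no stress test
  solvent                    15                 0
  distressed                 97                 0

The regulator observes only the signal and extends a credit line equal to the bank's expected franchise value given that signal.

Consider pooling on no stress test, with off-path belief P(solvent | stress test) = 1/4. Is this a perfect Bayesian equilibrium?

Yes

At the pooled signal (no stress test) the regulator holds the prior 1/2 and pays 1/2·250 + 1/2·186 = 218. Off-path (stress test) belief 1/4 gives 1/4·250 + 3/4·186 = 202.
Solvent: no stress test gives 218 − 0 = 218; stress test gives 202 − 15 = 187. Stays. ✓
Distressed: no stress test gives 218 − 0 = 218; stress test gives 202 − 97 = 105. Stays. ✓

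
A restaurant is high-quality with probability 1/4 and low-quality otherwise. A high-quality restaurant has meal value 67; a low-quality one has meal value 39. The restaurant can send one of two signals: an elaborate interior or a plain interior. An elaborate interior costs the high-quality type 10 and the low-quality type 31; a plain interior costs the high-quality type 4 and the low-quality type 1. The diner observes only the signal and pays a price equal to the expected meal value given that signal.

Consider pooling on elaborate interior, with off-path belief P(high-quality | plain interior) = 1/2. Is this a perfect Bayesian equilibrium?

No

On the equilibrium path (elaborate interior) the diner holds the prior 1/4 and pays 1/4·67 + 3/4·39 = 46. Off-path (plain interior) belief 1/2 gives 1/2·67 + 1/2·39 = 53.
High-quality: elaborate interior gives 46 − 10 = 36; plain interior gives 53 − 4 = 49. Deviates. ✗
Low-quality: elaborate interior gives 46 − 31 = 15; plain interior gives 53 − 1 = 52. Deviates. ✗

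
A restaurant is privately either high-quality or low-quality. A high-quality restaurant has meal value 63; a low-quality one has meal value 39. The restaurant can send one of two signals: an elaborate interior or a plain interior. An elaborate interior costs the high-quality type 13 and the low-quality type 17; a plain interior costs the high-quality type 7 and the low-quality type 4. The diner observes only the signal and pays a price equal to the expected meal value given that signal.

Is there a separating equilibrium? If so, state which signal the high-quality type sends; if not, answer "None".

Try high-quality → elaborate interior, low-quality → plain interior:
  Under separation the diner infers type exactly: elaborate interior → high-quality (pays 63), plain interior → low-quality (pays 39).
  High-quality: elaborate interior gives 63 − 13 = 50; plain interior gives 39 − 7 = 32. No deviation. ✓
  Low-quality: plain interior gives 39 − 4 = 35; elaborate interior gives 63 − 17 = 46. Would deviate. ✗
Try high-quality → plain interior, low-quality → elaborate interior:
  Under separation the diner infers type exactly: plain interior → high-quality (pays 63), elaborate interior → low-quality (pays 39).
  High-quality: plain interior gives 63 − 7 = 56; elaborate interior gives 39 − 13 = 26. No deviation. ✓
  Low-quality: elaborate interior gives 39 − 17 = 22; plain interior gives 63 − 4 = 59. Would deviate. ✗
Neither assignment is incentive-compatible.

None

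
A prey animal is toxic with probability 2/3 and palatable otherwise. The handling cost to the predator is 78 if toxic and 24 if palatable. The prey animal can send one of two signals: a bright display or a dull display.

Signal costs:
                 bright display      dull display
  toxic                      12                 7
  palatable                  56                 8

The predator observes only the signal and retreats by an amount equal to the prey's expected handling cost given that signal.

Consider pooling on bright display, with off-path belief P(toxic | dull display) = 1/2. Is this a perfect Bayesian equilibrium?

On the equilibrium path (bright display) the predator holds the prior 2/3 and pays 2/3·78 + 1/3·24 = 60. Off-path (dull display) belief 1/2 gives 1/2·78 + 1/2·24 = 51.
Toxic: bright display gives 60 − 12 = 48; dull display gives 51 − 7 = 44. Stays. ✓
Palatable: bright display gives 60 − 56 = 4; dull display gives 51 − 8 = 43. Deviates. ✗

No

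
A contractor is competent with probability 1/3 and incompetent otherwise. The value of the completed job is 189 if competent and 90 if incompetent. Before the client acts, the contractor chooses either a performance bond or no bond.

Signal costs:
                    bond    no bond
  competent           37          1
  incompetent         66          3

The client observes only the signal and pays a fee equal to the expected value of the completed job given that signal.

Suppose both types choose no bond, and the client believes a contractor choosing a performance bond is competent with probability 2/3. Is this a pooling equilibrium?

At the pooled signal (no bond) the client holds the prior 1/3 and pays 1/3·189 + 2/3·90 = 123. Off-path (bond) belief 2/3 gives 2/3·189 + 1/3·90 = 156.
Competent: no bond gives 123 − 1 = 122; bond gives 156 − 37 = 119. Stays. ✓
Incompetent: no bond gives 123 − 3 = 120; bond gives 156 − 66 = 90. Stays. ✓

Yes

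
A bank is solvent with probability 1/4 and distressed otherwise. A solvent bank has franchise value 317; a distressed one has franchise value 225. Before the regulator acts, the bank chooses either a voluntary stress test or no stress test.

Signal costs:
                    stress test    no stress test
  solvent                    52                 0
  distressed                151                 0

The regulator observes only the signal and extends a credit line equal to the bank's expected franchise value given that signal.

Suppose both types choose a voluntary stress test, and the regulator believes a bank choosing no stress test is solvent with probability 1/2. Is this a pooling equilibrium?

No

At the pooled signal (stress test) the regulator holds the prior 1/4 and pays 1/4·317 + 3/4·225 = 248. Off-path (no stress test) belief 1/2 gives 1/2·317 + 1/2·225 = 271.
Solvent: stress test gives 248 − 52 = 196; no stress test gives 271 − 0 = 271. Deviates. ✗
Distressed: stress test gives 248 − 151 = 97; no stress test gives 271 − 0 = 271. Deviates. ✗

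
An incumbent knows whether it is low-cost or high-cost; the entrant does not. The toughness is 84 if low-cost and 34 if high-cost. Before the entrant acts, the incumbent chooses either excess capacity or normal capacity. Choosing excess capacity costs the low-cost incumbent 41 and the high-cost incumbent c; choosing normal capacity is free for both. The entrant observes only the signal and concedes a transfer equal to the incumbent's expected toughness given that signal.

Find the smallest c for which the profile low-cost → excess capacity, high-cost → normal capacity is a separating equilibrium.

Under separation: excess capacity → low-cost (pays 84); normal capacity → high-cost (pays 34).
Low-cost: 84 − 41 = 43 ≥ 34 − 0 = 34. Holds regardless of c. ✓
High-cost: 34 − 0 ≥ 84 − c, so c ≥ 84 − 34 = 50.

50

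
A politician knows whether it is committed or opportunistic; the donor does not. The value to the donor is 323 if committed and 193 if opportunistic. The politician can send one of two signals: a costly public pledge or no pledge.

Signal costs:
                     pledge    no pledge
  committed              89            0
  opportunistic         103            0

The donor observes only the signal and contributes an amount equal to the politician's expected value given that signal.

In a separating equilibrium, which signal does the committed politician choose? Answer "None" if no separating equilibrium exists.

Try committed → pledge, opportunistic → no pledge:
  Under separation the donor infers type exactly: pledge → committed (pays 323), no pledge → opportunistic (pays 193).
  Committed: pledge gives 323 − 89 = 234; no pledge gives 193 − 0 = 193. No deviation. ✓
  Opportunistic: no pledge gives 193 − 0 = 193; pledge gives 323 − 103 = 220. Would deviate. ✗
Try committed → no pledge, opportunistic → pledge:
  Under separation the donor infers type exactly: no pledge → committed (pays 323), pledge → opportunistic (pays 193).
  Committed: no pledge gives 323 − 0 = 323; pledge gives 193 − 89 = 104. No deviation. ✓
  Opportunistic: pledge gives 193 − 103 = 90; no pledge gives 323 − 0 = 323. Would deviate. ✗
Neither assignment is incentive-compatible.

None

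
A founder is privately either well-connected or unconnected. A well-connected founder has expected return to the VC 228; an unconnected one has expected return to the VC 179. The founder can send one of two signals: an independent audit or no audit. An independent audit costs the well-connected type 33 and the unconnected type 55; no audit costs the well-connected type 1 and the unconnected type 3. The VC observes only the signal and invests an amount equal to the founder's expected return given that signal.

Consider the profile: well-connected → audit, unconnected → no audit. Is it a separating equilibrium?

Yes

If types separate, audit earns payment 228 and no audit earns 179.
Well-connected: audit gives 228 − 33 = 195; no audit gives 179 − 1 = 178. No deviation. ✓
Unconnected: no audit gives 179 − 3 = 176; audit gives 228 − 55 = 173. No deviation. ✓
Neither type gains from mimicking the other.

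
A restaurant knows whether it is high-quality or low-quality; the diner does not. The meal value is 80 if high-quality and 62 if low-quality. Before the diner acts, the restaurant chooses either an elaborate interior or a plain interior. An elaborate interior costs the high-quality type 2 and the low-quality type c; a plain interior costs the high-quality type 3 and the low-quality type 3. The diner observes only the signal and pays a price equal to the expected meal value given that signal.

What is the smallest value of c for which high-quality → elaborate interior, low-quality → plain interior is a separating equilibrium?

21

Under separation: elaborate interior → high-quality (pays 80); plain interior → low-quality (pays 62).
High-quality: 80 − 2 = 78 ≥ 62 − 3 = 59. Holds regardless of c. ✓
Low-quality: 62 − 3 ≥ 80 − c, so c ≥ 80 − 59 = 21.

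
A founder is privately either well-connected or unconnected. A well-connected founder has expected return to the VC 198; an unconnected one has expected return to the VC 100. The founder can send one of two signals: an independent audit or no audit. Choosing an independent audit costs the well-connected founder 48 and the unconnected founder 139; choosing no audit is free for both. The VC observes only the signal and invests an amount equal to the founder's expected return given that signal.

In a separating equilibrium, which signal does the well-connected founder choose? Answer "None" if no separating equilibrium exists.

audit

Try well-connected → audit, unconnected → no audit:
  If types separate, audit earns payment 198 and no audit earns 100.
  Well-connected: audit gives 198 − 48 = 150; no audit gives 100 − 0 = 100. No deviation. ✓
  Unconnected: no audit gives 100 − 0 = 100; audit gives 198 − 139 = 59. No deviation. ✓
Both hold — the well-connected type sends audit.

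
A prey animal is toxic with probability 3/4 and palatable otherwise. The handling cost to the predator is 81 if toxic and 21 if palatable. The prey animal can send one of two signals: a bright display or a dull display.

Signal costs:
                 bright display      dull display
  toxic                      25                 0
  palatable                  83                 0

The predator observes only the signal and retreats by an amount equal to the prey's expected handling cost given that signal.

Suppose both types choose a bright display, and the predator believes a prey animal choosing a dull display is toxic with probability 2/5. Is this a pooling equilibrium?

On the equilibrium path (bright display) the predator holds the prior 3/4 and pays 3/4·81 + 1/4·21 = 66. Off-path (dull display) belief 2/5 gives 2/5·81 + 3/5·21 = 45.
Toxic: bright display gives 66 − 25 = 41; dull display gives 45 − 0 = 45. Deviates. ✗
Palatable: bright display gives 66 − 83 = -17; dull display gives 45 − 0 = 45. Deviates. ✗

No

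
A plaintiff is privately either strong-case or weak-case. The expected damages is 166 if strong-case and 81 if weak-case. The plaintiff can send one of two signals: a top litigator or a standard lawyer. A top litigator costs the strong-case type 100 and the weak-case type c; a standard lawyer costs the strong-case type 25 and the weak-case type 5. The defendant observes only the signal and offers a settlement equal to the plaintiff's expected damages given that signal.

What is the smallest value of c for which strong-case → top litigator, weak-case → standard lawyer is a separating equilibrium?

Under separation: top litigator → strong-case (pays 166); standard lawyer → weak-case (pays 81).
Strong-case: 166 − 100 = 66 ≥ 81 − 25 = 56. Holds regardless of c. ✓
Weak-case: 81 − 5 ≥ 166 − c, so c ≥ 166 − 76 = 90.

90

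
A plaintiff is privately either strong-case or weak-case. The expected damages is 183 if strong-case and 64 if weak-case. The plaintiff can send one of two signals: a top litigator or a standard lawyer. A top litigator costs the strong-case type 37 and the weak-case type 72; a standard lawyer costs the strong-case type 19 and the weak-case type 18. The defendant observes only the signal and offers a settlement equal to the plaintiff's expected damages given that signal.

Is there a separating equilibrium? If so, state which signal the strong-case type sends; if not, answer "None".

None

Try strong-case → top litigator, weak-case → standard lawyer:
  If types separate, top litigator earns payment 183 and standard lawyer earns 64.
  Strong-case: top litigator gives 183 − 37 = 146; standard lawyer gives 64 − 19 = 45. No deviation. ✓
  Weak-case: standard lawyer gives 64 − 18 = 46; top litigator gives 183 − 72 = 111. Would deviate. ✗
Try strong-case → standard lawyer, weak-case → top litigator:
  If types separate, standard lawyer earns payment 183 and top litigator earns 64.
  Strong-case: standard lawyer gives 183 − 19 = 164; top litigator gives 64 − 37 = 27. No deviation. ✓
  Weak-case: top litigator gives 64 − 72 = -8; standard lawyer gives 183 − 18 = 165. Would deviate. ✗
Neither assignment is incentive-compatible.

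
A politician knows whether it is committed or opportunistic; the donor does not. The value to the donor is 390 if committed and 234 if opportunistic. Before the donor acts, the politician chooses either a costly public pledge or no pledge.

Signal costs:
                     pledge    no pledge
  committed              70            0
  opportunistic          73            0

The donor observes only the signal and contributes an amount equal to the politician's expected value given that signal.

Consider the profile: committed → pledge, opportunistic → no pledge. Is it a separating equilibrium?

No

Under separation the donor infers type exactly: pledge → committed (pays 390), no pledge → opportunistic (pays 234).
Committed: pledge gives 390 − 70 = 320; no pledge gives 234 − 0 = 234. No deviation. ✓
Opportunistic: no pledge gives 234 − 0 = 234; pledge gives 390 − 73 = 317. Would deviate. ✗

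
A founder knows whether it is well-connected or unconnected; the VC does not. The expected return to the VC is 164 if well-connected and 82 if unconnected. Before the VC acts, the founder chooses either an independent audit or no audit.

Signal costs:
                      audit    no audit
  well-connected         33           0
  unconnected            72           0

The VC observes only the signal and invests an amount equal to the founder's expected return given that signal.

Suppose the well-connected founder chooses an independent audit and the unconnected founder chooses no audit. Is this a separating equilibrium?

If types separate, audit earns payment 164 and no audit earns 82.
Well-connected: audit gives 164 − 33 = 131; no audit gives 82 − 0 = 82. No deviation. ✓
Unconnected: no audit gives 82 − 0 = 82; audit gives 164 − 72 = 92. Would deviate. ✗

No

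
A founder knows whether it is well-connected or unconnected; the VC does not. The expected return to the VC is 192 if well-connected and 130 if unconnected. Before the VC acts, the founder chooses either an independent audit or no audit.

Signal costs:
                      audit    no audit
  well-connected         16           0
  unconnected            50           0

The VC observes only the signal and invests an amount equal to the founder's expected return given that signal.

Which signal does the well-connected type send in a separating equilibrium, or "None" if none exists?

Try well-connected → audit, unconnected → no audit:
  If types separate, audit earns payment 192 and no audit earns 130.
  Well-connected: audit gives 192 − 16 = 176; no audit gives 130 − 0 = 130. No deviation. ✓
  Unconnected: no audit gives 130 − 0 = 130; audit gives 192 − 50 = 142. Would deviate. ✗
Try well-connected → no audit, unconnected → audit:
  If types separate, no audit earns payment 192 and audit earns 130.
  Well-connected: no audit gives 192 − 0 = 192; audit gives 130 − 16 = 114. No deviation. ✓
  Unconnected: audit gives 130 − 50 = 80; no audit gives 192 − 0 = 192. Would deviate. ✗
Neither assignment is incentive-compatible.

None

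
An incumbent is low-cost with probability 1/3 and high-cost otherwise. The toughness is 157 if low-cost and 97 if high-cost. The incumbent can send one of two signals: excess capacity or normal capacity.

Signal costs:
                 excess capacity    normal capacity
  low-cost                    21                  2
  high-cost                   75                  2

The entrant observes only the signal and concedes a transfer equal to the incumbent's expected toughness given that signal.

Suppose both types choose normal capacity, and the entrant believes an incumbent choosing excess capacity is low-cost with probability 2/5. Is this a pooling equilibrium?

Yes

On the equilibrium path (normal capacity) the entrant holds the prior 1/3 and pays 1/3·157 + 2/3·97 = 117. Off-path (excess capacity) belief 2/5 gives 2/5·157 + 3/5·97 = 121.
Low-cost: normal capacity gives 117 − 2 = 115; excess capacity gives 121 − 21 = 100. Stays. ✓
High-cost: normal capacity gives 117 − 2 = 115; excess capacity gives 121 − 75 = 46. Stays. ✓
Beliefs are Bayes-consistent on-path and both types best-respond.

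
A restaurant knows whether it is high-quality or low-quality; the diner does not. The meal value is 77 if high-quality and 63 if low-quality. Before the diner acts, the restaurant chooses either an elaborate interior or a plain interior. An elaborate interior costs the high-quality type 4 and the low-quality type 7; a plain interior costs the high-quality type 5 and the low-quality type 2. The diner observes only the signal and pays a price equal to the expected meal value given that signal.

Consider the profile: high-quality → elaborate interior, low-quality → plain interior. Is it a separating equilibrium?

No

If types separate, elaborate interior earns payment 77 and plain interior earns 63.
High-quality: elaborate interior gives 77 − 4 = 73; plain interior gives 63 − 5 = 58. No deviation. ✓
Low-quality: plain interior gives 63 − 2 = 61; elaborate interior gives 77 − 7 = 70. Would deviate. ✗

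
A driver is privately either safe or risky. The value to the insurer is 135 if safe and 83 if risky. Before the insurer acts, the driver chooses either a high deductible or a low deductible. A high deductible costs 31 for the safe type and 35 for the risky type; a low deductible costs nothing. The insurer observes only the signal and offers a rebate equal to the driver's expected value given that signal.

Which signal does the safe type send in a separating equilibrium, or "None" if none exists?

Try safe → high deductible, risky → low deductible:
  If types separate, high deductible earns payment 135 and low deductible earns 83.
  Safe: high deductible gives 135 − 31 = 104; low deductible gives 83 − 0 = 83. No deviation. ✓
  Risky: low deductible gives 83 − 0 = 83; high deductible gives 135 − 35 = 100. Would deviate. ✗
Try safe → low deductible, risky → high deductible:
  If types separate, low deductible earns payment 135 and high deductible earns 83.
  Safe: low deductible gives 135 − 0 = 135; high deductible gives 83 − 31 = 52. No deviation. ✓
  Risky: high deductible gives 83 − 35 = 48; low deductible gives 135 − 0 = 135. Would deviate. ✗
Neither assignment is incentive-compatible.

None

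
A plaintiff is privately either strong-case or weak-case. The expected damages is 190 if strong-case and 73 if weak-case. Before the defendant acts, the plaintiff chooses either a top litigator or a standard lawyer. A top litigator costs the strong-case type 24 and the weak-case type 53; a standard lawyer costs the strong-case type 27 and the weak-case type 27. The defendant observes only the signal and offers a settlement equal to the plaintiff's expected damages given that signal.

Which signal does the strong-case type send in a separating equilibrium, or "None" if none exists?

None

Try strong-case → top litigator, weak-case → standard lawyer:
  Under separation the defendant infers type exactly: top litigator → strong-case (pays 190), standard lawyer → weak-case (pays 73).
  Strong-case: top litigator gives 190 − 24 = 166; standard lawyer gives 73 − 27 = 46. No deviation. ✓
  Weak-case: standard lawyer gives 73 − 27 = 46; top litigator gives 190 − 53 = 137. Would deviate. ✗
Try strong-case → standard lawyer, weak-case → top litigator:
  Under separation the defendant infers type exactly: standard lawyer → strong-case (pays 190), top litigator → weak-case (pays 73).
  Strong-case: standard lawyer gives 190 − 27 = 163; top litigator gives 73 − 24 = 49. No deviation. ✓
  Weak-case: top litigator gives 73 − 53 = 20; standard lawyer gives 190 − 27 = 163. Would deviate. ✗
Neither assignment is incentive-compatible.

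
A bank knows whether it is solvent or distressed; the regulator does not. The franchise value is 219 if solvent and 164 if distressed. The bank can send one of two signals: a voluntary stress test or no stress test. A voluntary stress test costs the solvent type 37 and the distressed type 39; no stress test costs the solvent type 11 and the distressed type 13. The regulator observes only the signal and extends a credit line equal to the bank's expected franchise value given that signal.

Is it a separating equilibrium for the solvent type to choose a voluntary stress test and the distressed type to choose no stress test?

No

If types separate, stress test earns payment 219 and no stress test earns 164.
Solvent: stress test gives 219 − 37 = 182; no stress test gives 164 − 11 = 153. No deviation. ✓
Distressed: no stress test gives 164 − 13 = 151; stress test gives 219 − 39 = 180. Would deviate. ✗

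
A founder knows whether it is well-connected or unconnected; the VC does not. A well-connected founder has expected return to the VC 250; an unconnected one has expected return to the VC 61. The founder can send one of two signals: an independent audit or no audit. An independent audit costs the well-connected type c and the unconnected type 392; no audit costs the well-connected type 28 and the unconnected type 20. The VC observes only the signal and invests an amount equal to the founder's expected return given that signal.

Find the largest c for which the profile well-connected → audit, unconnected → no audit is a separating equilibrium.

Under separation: audit → well-connected (pays 250); no audit → unconnected (pays 61).
Unconnected: 61 − 20 = 41 ≥ 250 − 392 = -142. Holds regardless of c. ✓
Well-connected: 250 − c ≥ 61 − 28, so c ≤ 250 − 33 = 217.

217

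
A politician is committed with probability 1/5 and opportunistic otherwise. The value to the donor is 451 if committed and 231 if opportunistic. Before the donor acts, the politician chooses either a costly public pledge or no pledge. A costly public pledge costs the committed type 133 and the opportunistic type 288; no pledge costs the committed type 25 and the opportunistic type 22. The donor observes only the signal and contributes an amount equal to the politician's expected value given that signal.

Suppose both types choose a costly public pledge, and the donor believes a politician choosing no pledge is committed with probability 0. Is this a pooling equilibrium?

No

At the pooled signal (pledge) the donor holds the prior 1/5 and pays 1/5·451 + 4/5·231 = 275. Off-path (no pledge) belief 0 gives 0·451 + 1·231 = 231.
Committed: pledge gives 275 − 133 = 142; no pledge gives 231 − 25 = 206. Deviates. ✗
Opportunistic: pledge gives 275 − 288 = -13; no pledge gives 231 − 22 = 209. Deviates. ✗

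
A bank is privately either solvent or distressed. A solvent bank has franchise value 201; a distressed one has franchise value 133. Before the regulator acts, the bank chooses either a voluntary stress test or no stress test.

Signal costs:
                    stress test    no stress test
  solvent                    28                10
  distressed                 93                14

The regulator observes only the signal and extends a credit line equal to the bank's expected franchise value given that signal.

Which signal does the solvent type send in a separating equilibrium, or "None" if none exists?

Try solvent → stress test, distressed → no stress test:
  If types separate, stress test earns payment 201 and no stress test earns 133.
  Solvent: stress test gives 201 − 28 = 173; no stress test gives 133 − 10 = 123. No deviation. ✓
  Distressed: no stress test gives 133 − 14 = 119; stress test gives 201 − 93 = 108. No deviation. ✓
Both hold — the solvent type sends stress test.

stress test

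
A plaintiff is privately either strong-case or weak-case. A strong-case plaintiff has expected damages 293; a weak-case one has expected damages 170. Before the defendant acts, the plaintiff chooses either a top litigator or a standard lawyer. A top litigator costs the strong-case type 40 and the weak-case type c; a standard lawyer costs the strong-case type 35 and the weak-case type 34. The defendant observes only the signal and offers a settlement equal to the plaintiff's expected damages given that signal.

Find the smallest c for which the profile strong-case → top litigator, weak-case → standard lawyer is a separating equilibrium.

157

Under separation: top litigator → strong-case (pays 293); standard lawyer → weak-case (pays 170).
Strong-case: 293 − 40 = 253 ≥ 170 − 35 = 135. Holds regardless of c. ✓
Weak-case: 170 − 34 ≥ 293 − c, so c ≥ 293 − 136 = 157.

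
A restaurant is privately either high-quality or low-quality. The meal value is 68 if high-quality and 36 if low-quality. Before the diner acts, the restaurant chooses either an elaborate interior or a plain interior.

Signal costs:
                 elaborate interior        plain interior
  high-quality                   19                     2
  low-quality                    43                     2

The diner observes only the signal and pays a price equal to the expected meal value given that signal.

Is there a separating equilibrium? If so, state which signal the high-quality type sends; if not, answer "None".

elaborate interior

Try high-quality → elaborate interior, low-quality → plain interior:
  Under separation the diner infers type exactly: elaborate interior → high-quality (pays 68), plain interior → low-quality (pays 36).
  High-quality: elaborate interior gives 68 − 19 = 49; plain interior gives 36 − 2 = 34. No deviation. ✓
  Low-quality: plain interior gives 36 − 2 = 34; elaborate interior gives 68 − 43 = 25. No deviation. ✓
Both hold — the high-quality type sends elaborate interior.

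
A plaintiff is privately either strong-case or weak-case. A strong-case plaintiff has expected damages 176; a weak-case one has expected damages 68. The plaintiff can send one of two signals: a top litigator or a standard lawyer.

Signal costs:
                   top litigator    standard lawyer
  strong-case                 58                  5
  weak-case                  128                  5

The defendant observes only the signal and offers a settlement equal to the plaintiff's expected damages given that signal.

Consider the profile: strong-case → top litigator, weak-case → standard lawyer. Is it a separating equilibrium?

Yes

Under separation the defendant infers type exactly: top litigator → strong-case (pays 176), standard lawyer → weak-case (pays 68).
Strong-case: top litigator gives 176 − 58 = 118; standard lawyer gives 68 − 5 = 63. No deviation. ✓
Weak-case: standard lawyer gives 68 − 5 = 63; top litigator gives 176 − 128 = 48. No deviation. ✓
Both incentive constraints hold.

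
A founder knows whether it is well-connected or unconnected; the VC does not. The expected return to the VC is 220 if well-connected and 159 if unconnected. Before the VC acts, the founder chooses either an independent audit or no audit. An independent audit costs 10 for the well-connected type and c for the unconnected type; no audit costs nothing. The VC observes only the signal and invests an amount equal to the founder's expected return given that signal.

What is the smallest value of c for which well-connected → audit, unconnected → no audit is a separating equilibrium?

61

Under separation: audit → well-connected (pays 220); no audit → unconnected (pays 159).
Well-connected: 220 − 10 = 210 ≥ 159 − 0 = 159. Holds regardless of c. ✓
Unconnected: 159 − 0 ≥ 220 − c, so c ≥ 220 − 159 = 61.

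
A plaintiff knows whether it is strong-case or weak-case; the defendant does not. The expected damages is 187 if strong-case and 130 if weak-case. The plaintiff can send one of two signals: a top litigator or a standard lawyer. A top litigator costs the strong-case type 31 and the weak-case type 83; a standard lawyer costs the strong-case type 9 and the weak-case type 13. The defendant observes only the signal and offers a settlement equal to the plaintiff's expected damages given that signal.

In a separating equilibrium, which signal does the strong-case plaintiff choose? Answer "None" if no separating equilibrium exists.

Try strong-case → top litigator, weak-case → standard lawyer:
  If types separate, top litigator earns payment 187 and standard lawyer earns 130.
  Strong-case: top litigator gives 187 − 31 = 156; standard lawyer gives 130 − 9 = 121. No deviation. ✓
  Weak-case: standard lawyer gives 130 − 13 = 117; top litigator gives 187 − 83 = 104. No deviation. ✓
Both hold — the strong-case type sends top litigator.

top litigator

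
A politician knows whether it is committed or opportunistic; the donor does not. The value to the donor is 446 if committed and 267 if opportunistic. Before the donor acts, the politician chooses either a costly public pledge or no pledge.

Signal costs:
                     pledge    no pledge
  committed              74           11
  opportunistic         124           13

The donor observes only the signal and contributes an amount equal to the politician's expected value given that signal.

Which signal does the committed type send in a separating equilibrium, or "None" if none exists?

Try committed → pledge, opportunistic → no pledge:
  If types separate, pledge earns payment 446 and no pledge earns 267.
  Committed: pledge gives 446 − 74 = 372; no pledge gives 267 − 11 = 256. No deviation. ✓
  Opportunistic: no pledge gives 267 − 13 = 254; pledge gives 446 − 124 = 322. Would deviate. ✗
Try committed → no pledge, opportunistic → pledge:
  If types separate, no pledge earns payment 446 and pledge earns 267.
  Committed: no pledge gives 446 − 11 = 435; pledge gives 267 − 74 = 193. No deviation. ✓
  Opportunistic: pledge gives 267 − 124 = 143; no pledge gives 446 − 13 = 433. Would deviate. ✗
Neither assignment is incentive-compatible.

None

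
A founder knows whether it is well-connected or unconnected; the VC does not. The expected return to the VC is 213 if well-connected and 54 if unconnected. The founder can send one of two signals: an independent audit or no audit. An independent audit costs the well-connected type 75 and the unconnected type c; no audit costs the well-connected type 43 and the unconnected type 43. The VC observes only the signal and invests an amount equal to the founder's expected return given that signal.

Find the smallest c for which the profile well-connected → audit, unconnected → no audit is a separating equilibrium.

202

Under separation: audit → well-connected (pays 213); no audit → unconnected (pays 54).
Well-connected: 213 − 75 = 138 ≥ 54 − 43 = 11. Holds regardless of c. ✓
Unconnected: 54 − 43 ≥ 213 − c, so c ≥ 213 − 11 = 202.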